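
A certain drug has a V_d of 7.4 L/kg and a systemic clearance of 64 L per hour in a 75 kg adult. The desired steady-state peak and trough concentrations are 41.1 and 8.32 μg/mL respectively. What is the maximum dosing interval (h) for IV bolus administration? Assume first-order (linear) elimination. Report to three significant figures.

Total Vd = 7.4 × 75 = 555.0 L
k = CL / Vd = 64.00 / 555.0 = 0.1153 h⁻¹
Between IV bolus doses, concentration decays as C = C₀·e^(−kτ), so C_peak/C_trough = e^(kτ).
τ_max = ln(C_peak/C_trough) / k = ln(41.1/8.32) / 0.1153 = 1.597 / 0.1153 = 13.85 h

13.9 h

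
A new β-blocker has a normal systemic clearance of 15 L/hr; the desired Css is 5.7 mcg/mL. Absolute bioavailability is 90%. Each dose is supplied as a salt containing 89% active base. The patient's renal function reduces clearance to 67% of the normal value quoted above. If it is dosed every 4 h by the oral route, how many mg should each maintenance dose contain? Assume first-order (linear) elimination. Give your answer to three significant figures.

286 mg

Patient clearance = 0.67 × 15.00 = 10.05 L/h
D = CL × Css × τ / F / S = 10.05 × 5.7 × 4 / 0.9 / 0.89 = 286.1 mg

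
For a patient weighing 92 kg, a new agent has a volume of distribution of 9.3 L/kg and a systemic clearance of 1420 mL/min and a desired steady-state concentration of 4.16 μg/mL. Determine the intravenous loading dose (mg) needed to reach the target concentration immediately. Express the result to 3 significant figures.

3560 mg

Vd = 9.3 L/kg × 92 kg = 855.6 L
LD = Vd × C = 855.6 × 4.160 = 3559 mg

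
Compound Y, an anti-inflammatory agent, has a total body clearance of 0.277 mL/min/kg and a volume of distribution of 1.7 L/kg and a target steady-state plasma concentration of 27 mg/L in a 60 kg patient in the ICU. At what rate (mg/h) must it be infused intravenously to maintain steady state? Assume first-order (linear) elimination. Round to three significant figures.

CL = 0.277 mL/min/kg × 60 kg = 16.62 mL/min = 16.62 × 60/1000 = 0.9972 L/h
R₀ = 0.9972 × 27 = 26.92 mg/h

26.9 mg/h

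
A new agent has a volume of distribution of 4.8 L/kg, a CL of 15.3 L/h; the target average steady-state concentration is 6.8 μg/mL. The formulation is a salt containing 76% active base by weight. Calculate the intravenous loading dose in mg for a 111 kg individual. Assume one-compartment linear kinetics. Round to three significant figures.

4770 mg

Vd = 4.8 L/kg × 111 kg = 532.8 L
LD = Vd × C / S = 532.8 × 6.800 / 0.76 = 4767 mg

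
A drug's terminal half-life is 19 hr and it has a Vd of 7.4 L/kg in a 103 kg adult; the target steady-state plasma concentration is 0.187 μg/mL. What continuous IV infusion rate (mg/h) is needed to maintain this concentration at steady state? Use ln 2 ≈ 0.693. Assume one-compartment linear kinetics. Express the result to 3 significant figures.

5.20 mg/h

Vd = 7.4 L/kg × 103 kg = 762.2 L
CL = 0.693 × Vd / t½ = 0.693 × 762.2 / 19 = 27.80 L/h
Infusion rate = CL × Css = 27.80 × 0.187 = 5.199 mg/h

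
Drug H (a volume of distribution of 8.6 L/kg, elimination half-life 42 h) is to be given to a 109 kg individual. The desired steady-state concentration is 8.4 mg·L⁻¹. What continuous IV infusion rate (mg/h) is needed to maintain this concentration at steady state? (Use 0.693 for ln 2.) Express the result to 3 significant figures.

Total Vd = 8.6 × 109 = 937.4 L
k = 0.693/42 = 0.01650 h⁻¹, so CL = k·Vd = 0.01650 × 937.4 = 15.47 L/h
Infusion rate = CL × Css = 15.47 × 8.4 = 129.9 mg/h

130 mg/h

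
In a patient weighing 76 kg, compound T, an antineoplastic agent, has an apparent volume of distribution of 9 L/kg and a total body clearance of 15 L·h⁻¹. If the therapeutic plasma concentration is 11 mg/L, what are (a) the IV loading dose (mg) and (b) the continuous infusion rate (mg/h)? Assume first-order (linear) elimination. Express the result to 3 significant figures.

(a) 7520 mg; (b) 165 mg/h

Total Vd = 9 × 76 = 684.0 L
Loading: fill Vd to C_target → 684.0 L × 11 mg/L = 7524 mg
Maintenance infusion rate = CL × Css = 15.00 × 11 = 165.0 mg/h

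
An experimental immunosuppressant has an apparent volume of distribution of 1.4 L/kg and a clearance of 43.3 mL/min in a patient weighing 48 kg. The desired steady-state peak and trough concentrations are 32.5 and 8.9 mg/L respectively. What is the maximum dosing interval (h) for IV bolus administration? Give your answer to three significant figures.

33.5 h

Total Vd = 1.4 × 48 = 67.20 L
Convert clearance: 43.3 mL/min × 60 min/h ÷ 1000 mL/L = 2.598 L/h
k = CL / Vd = 2.598 / 67.20 = 0.03866 h⁻¹
Between IV bolus doses, concentration decays as C = C₀·e^(−kτ), so C_peak/C_trough = e^(kτ).
τ_max = ln(C_peak/C_trough) / k = ln(32.5/8.9) / 0.03866 = 1.295 / 0.03866 = 33.50 h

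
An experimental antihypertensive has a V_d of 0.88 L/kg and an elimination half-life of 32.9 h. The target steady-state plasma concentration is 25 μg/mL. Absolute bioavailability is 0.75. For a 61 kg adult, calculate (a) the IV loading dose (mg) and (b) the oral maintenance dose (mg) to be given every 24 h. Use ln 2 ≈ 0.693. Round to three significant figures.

Total Vd = 0.88 × 61 = 53.68 L
LD = Vd × C = 53.68 × 25 = 1342 mg
CL = 0.693 × Vd / t½ = 0.693 × 53.68 / 32.9 = 1.131 L/h
D = CL × Css × τ / F = 1.131 × 25 × 24 / 0.75 = 904.8 mg

(a) 1340 mg; (b) 905 mg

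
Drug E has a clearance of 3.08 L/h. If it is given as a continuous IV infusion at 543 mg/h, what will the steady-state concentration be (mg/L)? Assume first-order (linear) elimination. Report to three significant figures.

Css = rate / CL = 543 / 3.080 = 176.3 mg/L

176 mg/L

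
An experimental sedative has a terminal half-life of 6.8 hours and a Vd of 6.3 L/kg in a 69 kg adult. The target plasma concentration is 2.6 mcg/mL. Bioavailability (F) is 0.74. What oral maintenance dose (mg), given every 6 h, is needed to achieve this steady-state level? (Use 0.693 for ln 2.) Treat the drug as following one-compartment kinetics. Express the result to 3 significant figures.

Vd(total) = 69 kg × 6.3 L/kg = 434.7 L
k = 0.693/6.8 = 0.1019 h⁻¹, so CL = k·Vd = 0.1019 × 434.7 = 44.30 L/h
D = CL × Css × τ / F = 44.30 × 2.6 × 6 / 0.74 = 933.9 mg

934 mg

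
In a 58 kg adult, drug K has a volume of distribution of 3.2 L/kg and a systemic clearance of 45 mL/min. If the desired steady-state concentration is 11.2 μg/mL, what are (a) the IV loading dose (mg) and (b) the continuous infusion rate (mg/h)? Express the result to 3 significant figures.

Vd(total) = 58 kg × 3.2 L/kg = 185.6 L
Loading: fill Vd to C_target → 185.6 L × 11.2 mg/L = 2079 mg
Convert clearance: 45 mL/min × 60 min/h ÷ 1000 mL/L = 2.700 L/h
Maintenance: replace elimination → rate = CL × Css = 2.700 × 11.2 = 30.24 mg/h

(a) 2080 mg; (b) 30.2 mg/h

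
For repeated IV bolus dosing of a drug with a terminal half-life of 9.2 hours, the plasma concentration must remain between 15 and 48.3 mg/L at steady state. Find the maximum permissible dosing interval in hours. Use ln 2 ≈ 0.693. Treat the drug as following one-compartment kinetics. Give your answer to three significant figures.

15.5 h

k = 0.693 / t½ = 0.693 / 9.2 = 0.07533 h⁻¹
Between IV bolus doses, concentration decays as C = C₀·e^(−kτ), so C_peak/C_trough = e^(kτ).
τ_max = ln(C_peak/C_trough) / k = ln(48.3/15) / 0.07533 = 1.169 / 0.07533 = 15.52 h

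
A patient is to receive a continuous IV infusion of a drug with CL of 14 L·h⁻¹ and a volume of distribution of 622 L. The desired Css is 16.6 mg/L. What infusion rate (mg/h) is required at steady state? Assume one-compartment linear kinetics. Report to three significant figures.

Rate = CL × Css = 14.00 × 16.6 = 232.4 mg/h

232 mg/h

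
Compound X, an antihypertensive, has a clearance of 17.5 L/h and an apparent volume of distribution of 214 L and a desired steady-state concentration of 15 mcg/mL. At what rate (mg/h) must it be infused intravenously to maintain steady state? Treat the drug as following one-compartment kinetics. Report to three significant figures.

Vd does not affect the maintenance rate; only clearance governs steady-state input.
R₀ = 17.50 × 15 = 262.5 mg/h

263 mg/h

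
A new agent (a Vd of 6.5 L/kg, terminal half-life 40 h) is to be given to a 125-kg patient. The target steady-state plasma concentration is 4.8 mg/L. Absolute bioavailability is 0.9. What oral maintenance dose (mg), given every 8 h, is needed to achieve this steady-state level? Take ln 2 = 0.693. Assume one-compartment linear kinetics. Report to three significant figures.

601 mg

Total Vd = 6.5 × 125 = 812.5 L
CL = ln 2 · Vd / t½ = 0.693 × 812.5 / 40 = 14.08 L/h
D = CL × Css × τ / F = 14.08 × 4.8 × 8 / 0.9 = 600.7 mg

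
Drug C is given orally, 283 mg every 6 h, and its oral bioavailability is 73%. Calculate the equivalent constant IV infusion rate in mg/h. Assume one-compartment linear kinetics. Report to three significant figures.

34.4 mg/h

Equivalent systemic input: infusion rate = F·D/τ.
Rate = 0.73 × 283 / 6 = 34.43 mg/h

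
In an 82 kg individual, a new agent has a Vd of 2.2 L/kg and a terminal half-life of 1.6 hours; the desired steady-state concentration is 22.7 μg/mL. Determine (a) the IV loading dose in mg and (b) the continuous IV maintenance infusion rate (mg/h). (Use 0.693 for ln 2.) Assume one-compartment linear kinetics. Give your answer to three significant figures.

Vd = 2.2 L/kg × 82 kg = 180.4 L
LD = Vd × C = 180.4 × 22.7 = 4095 mg
CL = 0.693 × Vd / t½ = 0.693 × 180.4 / 1.6 = 78.14 L/h
Infusion rate = CL × Css = 78.14 × 22.7 = 1774 mg/h

(a) 4100 mg; (b) 1770 mg/h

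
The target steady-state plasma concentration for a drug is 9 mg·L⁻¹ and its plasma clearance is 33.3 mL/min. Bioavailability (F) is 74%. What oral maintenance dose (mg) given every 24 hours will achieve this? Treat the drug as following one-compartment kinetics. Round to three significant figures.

Convert clearance: 33.3 mL/min × 60 min/h ÷ 1000 mL/L = 1.998 L/h
D = CL × Css × τ / F = 1.998 × 9 × 24 / 0.74 = 583.2 mg

583 mg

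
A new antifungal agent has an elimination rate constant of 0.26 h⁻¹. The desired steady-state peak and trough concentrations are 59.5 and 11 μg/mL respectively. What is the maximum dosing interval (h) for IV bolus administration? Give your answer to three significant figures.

6.49 h

Between IV bolus doses, concentration decays as C = C₀·e^(−kτ), so C_peak/C_trough = e^(kτ).
τ_max = ln(C_peak/C_trough) / k = ln(59.5/11) / 0.2600 = 1.688 / 0.2600 = 6.492 h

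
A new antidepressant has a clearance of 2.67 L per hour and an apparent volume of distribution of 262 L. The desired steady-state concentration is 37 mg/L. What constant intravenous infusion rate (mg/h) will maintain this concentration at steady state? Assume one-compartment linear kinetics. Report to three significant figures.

98.8 mg/h

Maintenance depends on clearance, not Vd — rate in must match rate out.
Rate = CL × Css = 2.670 × 37 = 98.79 mg/h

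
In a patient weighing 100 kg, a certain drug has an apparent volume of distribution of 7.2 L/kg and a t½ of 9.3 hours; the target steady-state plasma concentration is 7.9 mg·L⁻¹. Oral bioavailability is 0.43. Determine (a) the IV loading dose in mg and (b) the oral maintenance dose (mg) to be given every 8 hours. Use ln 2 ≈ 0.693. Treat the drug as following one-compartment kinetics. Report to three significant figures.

(a) 5690 mg; (b) 7890 mg

Total Vd = 7.2 × 100 = 720.0 L
LD = Vd × C = 720.0 × 7.9 = 5688 mg
CL = 0.693 × Vd / t½ = 0.693 × 720.0 / 9.3 = 53.65 L/h
D = CL × Css × τ / F = 53.65 × 7.9 × 8 / 0.43 = 7885 mg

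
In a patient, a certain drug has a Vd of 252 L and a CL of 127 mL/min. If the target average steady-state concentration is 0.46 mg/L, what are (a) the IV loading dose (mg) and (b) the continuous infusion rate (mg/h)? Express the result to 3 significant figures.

(a) 116 mg; (b) 3.51 mg/h

Loading: fill Vd to C_target → 252.0 L × 0.46 mg/L = 115.9 mg
CL = 127 mL/min × 60/1000 = 7.620 L/h
Maintenance: replace elimination → rate = CL × Css = 7.620 × 0.46 = 3.505 mg/h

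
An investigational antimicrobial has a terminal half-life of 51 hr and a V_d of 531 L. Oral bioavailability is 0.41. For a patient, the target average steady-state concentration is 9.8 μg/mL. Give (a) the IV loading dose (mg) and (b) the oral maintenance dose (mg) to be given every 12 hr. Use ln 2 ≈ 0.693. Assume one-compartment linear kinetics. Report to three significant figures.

LD = Vd × C = 531.0 × 9.8 = 5204 mg
CL = 0.693 × Vd / t½ = 0.693 × 531.0 / 51 = 7.215 L/h
D = CL × Css × τ / F = 7.215 × 9.8 × 12 / 0.41 = 2069 mg

(a) 5200 mg; (b) 2070 mg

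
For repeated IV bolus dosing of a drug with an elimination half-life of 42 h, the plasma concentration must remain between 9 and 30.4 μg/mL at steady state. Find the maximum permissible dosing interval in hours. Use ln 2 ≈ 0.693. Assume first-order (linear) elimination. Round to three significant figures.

73.8 h

k = 0.693 / t½ = 0.693 / 42 = 0.01650 h⁻¹
Between IV bolus doses, concentration decays as C = C₀·e^(−kτ), so C_peak/C_trough = e^(kτ).
τ_max = ln(C_peak/C_trough) / k = ln(30.4/9) / 0.01650 = 1.217 / 0.01650 = 73.76 h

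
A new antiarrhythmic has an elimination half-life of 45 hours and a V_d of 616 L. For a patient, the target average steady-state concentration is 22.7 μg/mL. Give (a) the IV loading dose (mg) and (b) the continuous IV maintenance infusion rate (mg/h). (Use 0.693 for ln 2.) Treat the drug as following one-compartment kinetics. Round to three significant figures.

(a) 14000 mg; (b) 215 mg/h

LD = Vd × C = 616.0 × 22.7 = 13980 mg
CL = 0.693 × Vd / t½ = 0.693 × 616.0 / 45 = 9.486 L/h
Infusion rate = CL × Css = 9.486 × 22.7 = 215.3 mg/h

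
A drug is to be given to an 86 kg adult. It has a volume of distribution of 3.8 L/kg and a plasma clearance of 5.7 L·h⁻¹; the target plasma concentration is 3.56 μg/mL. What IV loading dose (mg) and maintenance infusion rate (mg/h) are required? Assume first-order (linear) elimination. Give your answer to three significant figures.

(a) 1160 mg; (b) 20.3 mg/h

Vd(total) = 86 kg × 3.8 L/kg = 326.8 L
Loading dose = Vd × C = 326.8 × 3.56 = 1163 mg
Infusion rate = 5.700 L/h × 3.56 mg/L = 20.29 mg/h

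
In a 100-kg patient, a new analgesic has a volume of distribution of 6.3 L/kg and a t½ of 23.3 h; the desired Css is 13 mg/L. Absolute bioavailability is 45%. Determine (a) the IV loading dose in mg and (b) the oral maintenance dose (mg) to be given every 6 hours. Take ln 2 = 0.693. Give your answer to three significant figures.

(a) 8190 mg; (b) 3250 mg

Vd = 6.3 L/kg × 100 kg = 630.0 L
LD = Vd × C = 630.0 × 13 = 8190 mg
CL = 0.693 × Vd / t½ = 0.693 × 630.0 / 23.3 = 18.74 L/h
D = CL × Css × τ / F = 18.74 × 13 × 6 / 0.45 = 3248 mg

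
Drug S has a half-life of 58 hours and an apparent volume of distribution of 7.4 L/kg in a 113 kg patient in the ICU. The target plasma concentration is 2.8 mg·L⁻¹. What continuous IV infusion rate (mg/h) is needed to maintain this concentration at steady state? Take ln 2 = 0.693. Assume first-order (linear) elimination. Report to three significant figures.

Vd = 7.4 L/kg × 113 kg = 836.2 L
CL = ln 2 · Vd / t½ = 0.693 × 836.2 / 58 = 9.991 L/h
Infusion rate = CL × Css = 9.991 × 2.8 = 27.97 mg/h

28.0 mg/h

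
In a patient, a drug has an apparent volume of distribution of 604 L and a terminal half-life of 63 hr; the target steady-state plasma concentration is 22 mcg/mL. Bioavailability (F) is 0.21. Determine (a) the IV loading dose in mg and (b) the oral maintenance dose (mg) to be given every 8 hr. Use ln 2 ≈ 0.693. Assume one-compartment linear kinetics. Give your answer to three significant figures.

(a) 13300 mg; (b) 5570 mg

LD = Vd × C = 604.0 × 22 = 13290 mg
CL = 0.693 × Vd / t½ = 0.693 × 604.0 / 63 = 6.644 L/h
D = CL × Css × τ / F = 6.644 × 22 × 8 / 0.21 = 5568 mg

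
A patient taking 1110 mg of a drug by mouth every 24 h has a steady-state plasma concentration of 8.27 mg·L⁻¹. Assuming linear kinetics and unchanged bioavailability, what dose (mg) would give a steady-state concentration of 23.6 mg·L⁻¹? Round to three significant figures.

3170 mg

For first-order elimination, Css ∝ F·D/(CL·τ); F and CL are unchanged, so Css ∝ D/τ.
D₂ = D₁ × (Css,target / Css,current) = 1110 × 23.6/8.27 = 3168 mg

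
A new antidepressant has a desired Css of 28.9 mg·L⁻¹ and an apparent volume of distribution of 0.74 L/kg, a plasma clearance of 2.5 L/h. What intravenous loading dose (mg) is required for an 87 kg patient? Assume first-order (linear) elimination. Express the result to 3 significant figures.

1860 mg

Vd(total) = 87 kg × 0.74 L/kg = 64.38 L
LD = Vd × C = 64.38 × 28.90 = 1861 mg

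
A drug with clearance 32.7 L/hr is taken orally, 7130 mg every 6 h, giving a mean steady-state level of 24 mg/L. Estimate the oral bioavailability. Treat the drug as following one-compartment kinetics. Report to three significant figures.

F·D/τ = CL·Css at steady state → F = CL·Css·τ / D.
F = 32.7 × 24 × 6 / 7130 = 0.660

0.660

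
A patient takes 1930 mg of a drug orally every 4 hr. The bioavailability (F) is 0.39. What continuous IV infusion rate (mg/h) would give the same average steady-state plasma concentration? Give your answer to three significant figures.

Equivalent systemic input: infusion rate = F·D/τ.
Rate = 0.39 × 1930 / 4 = 188.2 mg/h

188 mg/h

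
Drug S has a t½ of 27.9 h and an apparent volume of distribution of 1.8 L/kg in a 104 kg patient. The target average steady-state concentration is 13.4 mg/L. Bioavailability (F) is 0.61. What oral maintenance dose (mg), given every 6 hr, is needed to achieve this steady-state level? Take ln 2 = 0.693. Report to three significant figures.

Vd = 1.8 L/kg × 104 kg = 187.2 L
CL = 0.693 × Vd / t½ = 0.693 × 187.2 / 27.9 = 4.650 L/h
D = CL × Css × τ / F = 4.650 × 13.4 × 6 / 0.61 = 612.9 mg

613 mg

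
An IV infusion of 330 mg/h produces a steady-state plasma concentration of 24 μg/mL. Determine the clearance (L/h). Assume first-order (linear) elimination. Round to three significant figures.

At steady state, infusion rate = CL × Css, so CL = rate / Css.
CL = 330 / 24 = 13.75 L/h

13.8 L/h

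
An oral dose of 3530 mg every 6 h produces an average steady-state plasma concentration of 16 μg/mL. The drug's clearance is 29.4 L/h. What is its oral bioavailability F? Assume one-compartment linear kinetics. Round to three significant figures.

F·D/τ = CL·Css at steady state → F = CL·Css·τ / D.
F = 29.4 × 16 × 6 / 3530 = 0.800

0.800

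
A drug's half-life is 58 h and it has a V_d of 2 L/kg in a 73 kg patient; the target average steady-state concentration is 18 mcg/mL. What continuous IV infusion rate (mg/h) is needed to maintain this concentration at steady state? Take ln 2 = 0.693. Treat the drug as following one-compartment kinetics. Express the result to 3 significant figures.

31.4 mg/h

Vd = 2 L/kg × 73 kg = 146.0 L
CL = ln 2 · Vd / t½ = 0.693 × 146.0 / 58 = 1.744 L/h
Infusion rate = CL × Css = 1.744 × 18 = 31.39 mg/h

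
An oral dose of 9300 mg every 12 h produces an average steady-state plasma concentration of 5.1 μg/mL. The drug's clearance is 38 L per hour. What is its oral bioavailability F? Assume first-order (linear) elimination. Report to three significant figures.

F·D/τ = CL·Css at steady state → F = CL·Css·τ / D.
F = 38 × 5.1 × 12 / 9300 = 0.250

0.250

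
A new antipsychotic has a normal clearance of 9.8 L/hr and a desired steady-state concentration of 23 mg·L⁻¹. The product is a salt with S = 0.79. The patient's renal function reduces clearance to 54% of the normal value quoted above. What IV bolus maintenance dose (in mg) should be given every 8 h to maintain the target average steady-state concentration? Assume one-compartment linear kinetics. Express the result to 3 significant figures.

1230 mg

Patient clearance = 0.54 × 9.800 = 5.292 L/h
D = CL × Css × τ / S = 5.292 × 23 × 8 / 0.79 = 1233 mg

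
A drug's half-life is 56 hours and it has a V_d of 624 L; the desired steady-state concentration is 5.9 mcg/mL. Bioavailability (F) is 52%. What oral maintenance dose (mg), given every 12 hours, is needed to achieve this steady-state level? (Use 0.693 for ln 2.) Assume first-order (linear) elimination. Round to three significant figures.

1050 mg

k = 0.693/56 = 0.01238 h⁻¹, so CL = k·Vd = 0.01238 × 624.0 = 7.725 L/h
D = CL × Css × τ / F = 7.725 × 5.9 × 12 / 0.52 = 1052 mg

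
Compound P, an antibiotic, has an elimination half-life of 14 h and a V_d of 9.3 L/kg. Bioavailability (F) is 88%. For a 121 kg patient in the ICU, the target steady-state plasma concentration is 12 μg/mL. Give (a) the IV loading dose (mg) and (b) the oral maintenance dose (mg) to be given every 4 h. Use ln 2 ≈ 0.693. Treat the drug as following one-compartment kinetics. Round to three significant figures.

Vd(total) = 121 kg × 9.3 L/kg = 1125 L
LD = Vd × C = 1125 × 12 = 13500 mg
CL = 0.693 × Vd / t½ = 0.693 × 1125 / 14 = 55.69 L/h
D = CL × Css × τ / F = 55.69 × 12 × 4 / 0.88 = 3038 mg

(a) 13500 mg; (b) 3040 mg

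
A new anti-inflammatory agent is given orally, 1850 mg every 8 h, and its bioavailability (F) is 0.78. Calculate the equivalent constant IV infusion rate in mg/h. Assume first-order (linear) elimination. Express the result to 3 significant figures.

Equivalent systemic input: infusion rate = F·D/τ.
Rate = 0.78 × 1850 / 8 = 180.4 mg/h

180 mg/h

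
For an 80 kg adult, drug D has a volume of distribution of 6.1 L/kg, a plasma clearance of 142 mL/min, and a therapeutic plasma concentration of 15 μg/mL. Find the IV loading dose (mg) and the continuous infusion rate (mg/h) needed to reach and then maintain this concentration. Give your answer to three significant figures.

Vd = 6.1 L/kg × 80 kg = 488.0 L
LD = Vd · C_target = 488.0 × 15 = 7320 mg
CL = 142 mL/min = 142 × 0.06 = 8.520 L/h
Maintenance: replace elimination → rate = CL × Css = 8.520 × 15 = 127.8 mg/h

(a) 7320 mg; (b) 128 mg/h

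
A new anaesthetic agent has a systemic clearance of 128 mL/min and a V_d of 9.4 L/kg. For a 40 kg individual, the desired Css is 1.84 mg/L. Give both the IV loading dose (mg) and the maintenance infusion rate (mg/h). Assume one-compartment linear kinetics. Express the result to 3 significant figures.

Vd = 9.4 L/kg × 40 kg = 376.0 L
LD = Vd · C_target = 376.0 × 1.84 = 691.8 mg
Convert clearance: 128 mL/min × 60 min/h ÷ 1000 mL/L = 7.680 L/h
Maintenance: replace elimination → rate = CL × Css = 7.680 × 1.84 = 14.13 mg/h

(a) 692 mg; (b) 14.1 mg/h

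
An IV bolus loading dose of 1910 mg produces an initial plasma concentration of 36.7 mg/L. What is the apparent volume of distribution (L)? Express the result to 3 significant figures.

Immediately after an IV bolus, C₀ = Dose / Vd, so Vd = Dose / C₀.
Vd = 1910 / 36.7 = 52.04 L

52.0 L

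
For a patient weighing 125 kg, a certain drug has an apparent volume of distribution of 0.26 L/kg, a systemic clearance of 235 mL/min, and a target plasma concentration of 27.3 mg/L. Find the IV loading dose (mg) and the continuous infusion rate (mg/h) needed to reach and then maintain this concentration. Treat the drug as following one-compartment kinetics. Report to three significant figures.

Total Vd = 0.26 × 125 = 32.50 L
LD = Vd · C_target = 32.50 × 27.3 = 887.3 mg
CL = 235 mL/min = 235 × 0.06 = 14.10 L/h
Infusion rate = 14.10 L/h × 27.3 mg/L = 384.9 mg/h

(a) 887 mg; (b) 385 mg/h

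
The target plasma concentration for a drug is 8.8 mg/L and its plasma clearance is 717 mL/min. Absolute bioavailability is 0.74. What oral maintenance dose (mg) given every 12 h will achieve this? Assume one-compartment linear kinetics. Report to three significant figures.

6140 mg

CL = 717 mL/min = 717 × 0.06 = 43.02 L/h
D = CL × Css × τ / F = 43.02 × 8.8 × 12 / 0.74 = 6139 mg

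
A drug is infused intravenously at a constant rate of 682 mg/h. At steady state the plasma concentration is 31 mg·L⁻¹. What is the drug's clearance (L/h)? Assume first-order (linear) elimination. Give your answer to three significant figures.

At steady state, infusion rate = CL × Css, so CL = rate / Css.
CL = 682 / 31 = 22.00 L/h

22.0 L/h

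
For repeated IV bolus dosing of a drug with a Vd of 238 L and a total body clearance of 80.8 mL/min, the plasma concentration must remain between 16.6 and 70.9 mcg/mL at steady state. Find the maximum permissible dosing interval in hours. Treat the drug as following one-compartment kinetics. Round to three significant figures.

71.3 h

Convert clearance: 80.8 mL/min × 60 min/h ÷ 1000 mL/L = 4.848 L/h
k = CL / Vd = 4.848 / 238.0 = 0.02037 h⁻¹
Between IV bolus doses, concentration decays as C = C₀·e^(−kτ), so C_peak/C_trough = e^(kτ).
τ_max = ln(C_peak/C_trough) / k = ln(70.9/16.6) / 0.02037 = 1.452 / 0.02037 = 71.28 h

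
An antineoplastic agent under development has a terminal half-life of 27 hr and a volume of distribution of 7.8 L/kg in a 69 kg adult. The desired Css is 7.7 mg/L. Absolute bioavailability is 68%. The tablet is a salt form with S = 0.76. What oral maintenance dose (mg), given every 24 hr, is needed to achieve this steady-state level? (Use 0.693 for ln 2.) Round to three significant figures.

Total Vd = 7.8 × 69 = 538.2 L
CL = ln 2 · Vd / t½ = 0.693 × 538.2 / 27 = 13.81 L/h
D = CL × Css × τ / F / S = 13.81 × 7.7 × 24 / 0.68 / 0.76 = 4938 mg

4940 mg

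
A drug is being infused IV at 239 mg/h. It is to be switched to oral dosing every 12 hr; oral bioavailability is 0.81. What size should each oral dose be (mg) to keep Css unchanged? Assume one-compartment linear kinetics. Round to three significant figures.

3540 mg

To maintain the same Css, the systemic dosing rate must be unchanged: F·D/τ = infusion rate.
D = rate × τ / F = 239 × 12 / 0.81 = 3541 mg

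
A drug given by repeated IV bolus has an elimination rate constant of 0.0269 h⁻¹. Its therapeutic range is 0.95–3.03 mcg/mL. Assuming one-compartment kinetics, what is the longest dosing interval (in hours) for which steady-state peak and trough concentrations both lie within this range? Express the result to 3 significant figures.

43.1 h

Between IV bolus doses, concentration decays as C = C₀·e^(−kτ), so C_peak/C_trough = e^(kτ).
τ_max = ln(C_peak/C_trough) / k = ln(3.03/0.95) / 0.02690 = 1.160 / 0.02690 = 43.12 h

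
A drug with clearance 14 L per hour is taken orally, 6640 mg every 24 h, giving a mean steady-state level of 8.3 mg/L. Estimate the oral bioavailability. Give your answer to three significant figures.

F·D/τ = CL·Css at steady state → F = CL·Css·τ / D.
F = 14 × 8.3 × 24 / 6640 = 0.420

0.420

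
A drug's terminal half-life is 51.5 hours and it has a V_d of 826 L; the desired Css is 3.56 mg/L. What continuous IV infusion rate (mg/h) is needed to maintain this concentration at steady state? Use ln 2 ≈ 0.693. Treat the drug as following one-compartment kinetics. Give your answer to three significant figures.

CL = ln 2 · Vd / t½ = 0.693 × 826.0 / 51.5 = 11.11 L/h
Infusion rate = CL × Css = 11.11 × 3.56 = 39.55 mg/h

39.6 mg/h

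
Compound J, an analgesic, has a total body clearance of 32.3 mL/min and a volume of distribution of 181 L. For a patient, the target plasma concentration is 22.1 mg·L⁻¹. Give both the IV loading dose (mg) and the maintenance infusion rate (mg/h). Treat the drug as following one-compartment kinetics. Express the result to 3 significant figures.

(a) 4000 mg; (b) 42.8 mg/h

Loading: fill Vd to C_target → 181.0 L × 22.1 mg/L = 4000 mg
CL = 32.3 mL/min × 60/1000 = 1.938 L/h
Maintenance: replace elimination → rate = CL × Css = 1.938 × 22.1 = 42.83 mg/h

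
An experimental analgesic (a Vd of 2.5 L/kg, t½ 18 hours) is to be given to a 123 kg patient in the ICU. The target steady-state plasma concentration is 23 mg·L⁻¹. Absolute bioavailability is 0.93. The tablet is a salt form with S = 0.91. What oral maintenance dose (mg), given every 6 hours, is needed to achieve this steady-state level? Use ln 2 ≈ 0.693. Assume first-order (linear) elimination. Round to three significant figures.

1930 mg

Vd = 2.5 L/kg × 123 kg = 307.5 L
CL = 0.693 × Vd / t½ = 0.693 × 307.5 / 18 = 11.84 L/h
D = CL × Css × τ / F / S = 11.84 × 23 × 6 / 0.93 / 0.91 = 1931 mg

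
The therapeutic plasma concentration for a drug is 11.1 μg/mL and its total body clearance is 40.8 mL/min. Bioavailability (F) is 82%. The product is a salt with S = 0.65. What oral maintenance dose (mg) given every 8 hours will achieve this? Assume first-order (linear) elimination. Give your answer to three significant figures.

CL = 40.8 mL/min = 40.8 × 0.06 = 2.448 L/h
D = CL × Css × τ / F / S = 2.448 × 11.1 × 8 / 0.82 / 0.65 = 407.8 mg

408 mg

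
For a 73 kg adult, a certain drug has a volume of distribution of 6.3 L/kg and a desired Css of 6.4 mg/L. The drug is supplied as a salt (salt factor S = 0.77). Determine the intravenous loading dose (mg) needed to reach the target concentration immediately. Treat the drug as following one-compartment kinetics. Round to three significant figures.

Total Vd = 6.3 × 73 = 459.9 L
LD = Vd × C / S = 459.9 × 6.400 / 0.77 = 3823 mg

3820 mg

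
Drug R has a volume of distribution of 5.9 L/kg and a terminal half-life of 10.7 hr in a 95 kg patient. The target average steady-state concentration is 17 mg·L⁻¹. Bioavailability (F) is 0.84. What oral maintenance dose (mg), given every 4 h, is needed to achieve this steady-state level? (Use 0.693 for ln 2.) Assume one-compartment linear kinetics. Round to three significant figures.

Vd = 5.9 L/kg × 95 kg = 560.5 L
CL = ln 2 · Vd / t½ = 0.693 × 560.5 / 10.7 = 36.30 L/h
D = CL × Css × τ / F = 36.30 × 17 × 4 / 0.84 = 2939 mg

2940 mg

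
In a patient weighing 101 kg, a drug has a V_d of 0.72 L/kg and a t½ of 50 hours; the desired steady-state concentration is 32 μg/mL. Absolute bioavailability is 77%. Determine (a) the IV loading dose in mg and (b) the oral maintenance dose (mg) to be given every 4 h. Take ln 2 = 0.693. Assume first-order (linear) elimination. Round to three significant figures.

(a) 2330 mg; (b) 168 mg

Vd(total) = 101 kg × 0.72 L/kg = 72.72 L
LD = Vd × C = 72.72 × 32 = 2327 mg
CL = 0.693 × Vd / t½ = 0.693 × 72.72 / 50 = 1.008 L/h
D = CL × Css × τ / F = 1.008 × 32 × 4 / 0.77 = 167.6 mg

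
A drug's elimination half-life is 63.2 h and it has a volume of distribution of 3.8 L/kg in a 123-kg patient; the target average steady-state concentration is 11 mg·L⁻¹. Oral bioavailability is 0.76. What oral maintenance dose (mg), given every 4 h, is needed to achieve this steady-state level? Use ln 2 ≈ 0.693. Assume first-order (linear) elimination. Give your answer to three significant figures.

297 mg

Vd = 3.8 L/kg × 123 kg = 467.4 L
CL = 0.693 × Vd / t½ = 0.693 × 467.4 / 63.2 = 5.125 L/h
D = CL × Css × τ / F = 5.125 × 11 × 4 / 0.76 = 296.7 mg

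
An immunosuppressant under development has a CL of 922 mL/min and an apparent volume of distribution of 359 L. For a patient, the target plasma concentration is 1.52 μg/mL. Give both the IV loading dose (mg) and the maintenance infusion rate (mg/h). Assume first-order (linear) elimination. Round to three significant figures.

(a) 546 mg; (b) 84.1 mg/h

Loading: fill Vd to C_target → 359.0 L × 1.52 mg/L = 545.7 mg
CL = 922 mL/min × 60/1000 = 55.32 L/h
Maintenance infusion rate = CL × Css = 55.32 × 1.52 = 84.09 mg/h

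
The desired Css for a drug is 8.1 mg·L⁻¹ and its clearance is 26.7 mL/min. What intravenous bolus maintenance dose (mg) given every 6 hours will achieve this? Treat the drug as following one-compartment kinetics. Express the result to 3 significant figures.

77.9 mg

CL = 26.7 mL/min = 26.7 × 0.06 = 1.602 L/h
D = CL × Css × τ = 1.602 × 8.1 × 6 = 77.86 mg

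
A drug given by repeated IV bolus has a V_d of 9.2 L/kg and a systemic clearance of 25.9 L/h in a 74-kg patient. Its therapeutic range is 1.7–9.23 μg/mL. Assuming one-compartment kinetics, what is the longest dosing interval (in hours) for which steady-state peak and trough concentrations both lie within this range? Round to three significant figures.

44.5 h

Vd = 9.2 L/kg × 74 kg = 680.8 L
k = CL / Vd = 25.90 / 680.8 = 0.03804 h⁻¹
Between IV bolus doses, concentration decays as C = C₀·e^(−kτ), so C_peak/C_trough = e^(kτ).
τ_max = ln(C_peak/C_trough) / k = ln(9.23/1.7) / 0.03804 = 1.692 / 0.03804 = 44.48 h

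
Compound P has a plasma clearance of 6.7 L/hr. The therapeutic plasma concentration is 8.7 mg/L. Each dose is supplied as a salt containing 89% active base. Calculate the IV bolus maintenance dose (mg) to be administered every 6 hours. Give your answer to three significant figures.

393 mg

At steady state, dose per interval replaces the amount cleared in that interval: S·D/τ = CL·Css.
D = CL × Css × τ / S = 6.700 × 8.7 × 6 / 0.89 = 393.0 mg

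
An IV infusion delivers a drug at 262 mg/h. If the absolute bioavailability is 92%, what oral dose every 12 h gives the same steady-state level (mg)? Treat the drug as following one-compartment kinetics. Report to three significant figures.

3420 mg

To maintain the same Css, the systemic dosing rate must be unchanged: F·D/τ = infusion rate.
D = rate × τ / F = 262 × 12 / 0.92 = 3417 mg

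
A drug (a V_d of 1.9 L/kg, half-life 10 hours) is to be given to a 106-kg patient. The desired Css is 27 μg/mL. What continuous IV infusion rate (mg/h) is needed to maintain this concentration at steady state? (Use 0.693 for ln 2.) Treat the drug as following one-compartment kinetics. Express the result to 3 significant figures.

Vd = 1.9 L/kg × 106 kg = 201.4 L
CL = 0.693 × Vd / t½ = 0.693 × 201.4 / 10 = 13.96 L/h
Infusion rate = CL × Css = 13.96 × 27 = 376.9 mg/h

377 mg/h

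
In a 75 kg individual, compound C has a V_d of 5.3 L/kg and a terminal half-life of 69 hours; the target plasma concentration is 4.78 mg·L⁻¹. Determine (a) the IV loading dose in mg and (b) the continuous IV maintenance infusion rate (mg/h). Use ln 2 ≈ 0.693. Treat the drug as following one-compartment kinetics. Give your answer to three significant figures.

Vd = 5.3 L/kg × 75 kg = 397.5 L
LD = Vd × C = 397.5 × 4.78 = 1900 mg
CL = 0.693 × Vd / t½ = 0.693 × 397.5 / 69 = 3.992 L/h
Infusion rate = CL × Css = 3.992 × 4.78 = 19.08 mg/h

(a) 1900 mg; (b) 19.1 mg/h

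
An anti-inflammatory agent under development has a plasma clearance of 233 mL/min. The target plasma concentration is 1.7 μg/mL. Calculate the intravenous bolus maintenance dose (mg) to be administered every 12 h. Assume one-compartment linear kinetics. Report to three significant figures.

CL = 233 mL/min × 60/1000 = 13.98 L/h
D = CL × Css × τ = 13.98 × 1.7 × 12 = 285.2 mg

285 mg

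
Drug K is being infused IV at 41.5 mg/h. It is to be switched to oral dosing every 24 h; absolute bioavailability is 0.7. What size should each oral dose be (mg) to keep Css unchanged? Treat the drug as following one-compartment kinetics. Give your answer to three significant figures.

1420 mg

To maintain the same Css, the systemic dosing rate must be unchanged: F·D/τ = infusion rate.
D = rate × τ / F = 41.5 × 24 / 0.7 = 1423 mg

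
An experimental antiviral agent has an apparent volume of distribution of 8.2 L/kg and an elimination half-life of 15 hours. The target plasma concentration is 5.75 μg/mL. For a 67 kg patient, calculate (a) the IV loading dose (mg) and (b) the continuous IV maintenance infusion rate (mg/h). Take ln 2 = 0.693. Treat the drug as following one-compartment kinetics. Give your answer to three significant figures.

Vd(total) = 67 kg × 8.2 L/kg = 549.4 L
LD = Vd × C = 549.4 × 5.75 = 3159 mg
CL = 0.693 × Vd / t½ = 0.693 × 549.4 / 15 = 25.38 L/h
Infusion rate = CL × Css = 25.38 × 5.75 = 145.9 mg/h

(a) 3160 mg; (b) 146 mg/h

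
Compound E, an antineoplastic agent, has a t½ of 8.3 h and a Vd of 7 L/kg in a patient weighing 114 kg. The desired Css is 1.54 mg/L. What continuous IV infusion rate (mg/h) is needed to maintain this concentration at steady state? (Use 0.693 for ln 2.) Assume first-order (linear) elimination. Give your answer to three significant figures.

Vd(total) = 114 kg × 7 L/kg = 798.0 L
k = 0.693/8.3 = 0.08349 h⁻¹, so CL = k·Vd = 0.08349 × 798.0 = 66.63 L/h
Infusion rate = CL × Css = 66.63 × 1.54 = 102.6 mg/h

103 mg/h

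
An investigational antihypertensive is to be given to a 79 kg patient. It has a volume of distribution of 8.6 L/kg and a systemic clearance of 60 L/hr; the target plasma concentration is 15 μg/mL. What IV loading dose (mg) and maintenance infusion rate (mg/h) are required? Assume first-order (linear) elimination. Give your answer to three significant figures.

Total Vd = 8.6 × 79 = 679.4 L
Loading dose = Vd × C = 679.4 × 15 = 10190 mg
Infusion rate = 60.00 L/h × 15 mg/L = 900.0 mg/h

(a) 10200 mg; (b) 900 mg/h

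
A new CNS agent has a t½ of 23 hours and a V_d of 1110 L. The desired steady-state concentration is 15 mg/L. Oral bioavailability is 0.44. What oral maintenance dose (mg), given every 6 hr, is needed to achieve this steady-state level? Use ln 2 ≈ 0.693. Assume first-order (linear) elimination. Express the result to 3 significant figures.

CL = 0.693 × Vd / t½ = 0.693 × 1110 / 23 = 33.44 L/h
D = CL × Css × τ / F = 33.44 × 15 × 6 / 0.44 = 6840 mg

6840 mg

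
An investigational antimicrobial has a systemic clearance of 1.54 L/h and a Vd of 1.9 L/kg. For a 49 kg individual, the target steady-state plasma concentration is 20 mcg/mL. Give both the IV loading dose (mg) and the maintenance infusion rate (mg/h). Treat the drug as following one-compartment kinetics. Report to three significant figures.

Vd(total) = 49 kg × 1.9 L/kg = 93.10 L
LD = Vd · C_target = 93.10 × 20 = 1862 mg
Infusion rate = 1.540 L/h × 20 mg/L = 30.80 mg/h

(a) 1860 mg; (b) 30.8 mg/h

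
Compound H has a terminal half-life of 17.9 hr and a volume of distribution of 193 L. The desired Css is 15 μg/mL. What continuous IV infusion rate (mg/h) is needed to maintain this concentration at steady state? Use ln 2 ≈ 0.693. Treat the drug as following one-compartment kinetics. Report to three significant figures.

112 mg/h

CL = ln 2 · Vd / t½ = 0.693 × 193.0 / 17.9 = 7.472 L/h
Infusion rate = CL × Css = 7.472 × 15 = 112.1 mg/h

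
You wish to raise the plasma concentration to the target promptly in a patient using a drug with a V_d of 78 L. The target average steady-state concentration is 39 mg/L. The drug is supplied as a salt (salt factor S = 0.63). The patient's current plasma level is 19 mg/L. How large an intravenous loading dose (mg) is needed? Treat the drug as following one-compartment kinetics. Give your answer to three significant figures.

2480 mg

The loading dose fills Vd to the target concentration.
Concentration deficit ΔC = 39 − 19 = 20.00 mg/L
LD = Vd × ΔC / S = 78.00 × 20.00 / 0.63 = 2476 mg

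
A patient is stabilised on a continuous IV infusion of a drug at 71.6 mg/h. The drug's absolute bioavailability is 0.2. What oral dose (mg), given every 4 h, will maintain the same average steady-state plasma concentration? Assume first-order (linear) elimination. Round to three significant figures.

1430 mg

To maintain the same Css, the systemic dosing rate must be unchanged: F·D/τ = infusion rate.
D = rate × τ / F = 71.6 × 4 / 0.2 = 1432 mg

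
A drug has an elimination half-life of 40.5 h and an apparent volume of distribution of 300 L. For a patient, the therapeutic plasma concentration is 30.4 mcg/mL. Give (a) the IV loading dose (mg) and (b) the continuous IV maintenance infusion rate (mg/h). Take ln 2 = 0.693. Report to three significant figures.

LD = Vd × C = 300.0 × 30.4 = 9120 mg
CL = 0.693 × Vd / t½ = 0.693 × 300.0 / 40.5 = 5.133 L/h
Infusion rate = CL × Css = 5.133 × 30.4 = 156.0 mg/h

(a) 9120 mg; (b) 156 mg/h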